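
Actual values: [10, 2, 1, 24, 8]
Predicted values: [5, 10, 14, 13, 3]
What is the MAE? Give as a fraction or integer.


MAE = (1/5) * (|10-5|=5 + |2-10|=8 + |1-14|=13 + |24-13|=11 + |8-3|=5). Sum = 42. MAE = 42/5.

42/5


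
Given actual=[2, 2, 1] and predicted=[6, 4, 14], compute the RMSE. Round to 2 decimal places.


MSE = 63.0000. RMSE = sqrt(63.0000) = 7.94.

7.94


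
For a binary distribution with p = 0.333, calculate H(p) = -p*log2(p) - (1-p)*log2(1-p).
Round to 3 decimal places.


H = -0.333*log2(0.333) - 0.667*log2(0.667) = 0.918.

0.918


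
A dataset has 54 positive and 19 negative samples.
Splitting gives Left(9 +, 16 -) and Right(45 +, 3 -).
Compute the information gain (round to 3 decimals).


H(parent) = 0.8272. H(left) = 0.9427, H(right) = 0.3373. Weighted = (25/73)*0.9427 + (48/73)*0.3373 = 0.5446. IG = 0.8272 - 0.5446 = 0.2826, which rounds to 0.283.

0.283


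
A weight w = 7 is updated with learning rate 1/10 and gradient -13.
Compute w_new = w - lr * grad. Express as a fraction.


w_new = 7 - 1/10 * -13 = 7 - -13/10 = 83/10.

83/10


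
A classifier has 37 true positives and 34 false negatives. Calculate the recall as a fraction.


Recall = TP / (TP + FN) = 37 / 71 = 37/71.

37/71


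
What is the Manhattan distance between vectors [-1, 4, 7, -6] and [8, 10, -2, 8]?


d = sum of absolute differences: |-1-8|=9 + |4-10|=6 + |7--2|=9 + |-6-8|=14 = 38.

38


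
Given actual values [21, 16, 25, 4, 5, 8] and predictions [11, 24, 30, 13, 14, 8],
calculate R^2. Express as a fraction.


Mean(y) = 79/6. SS_res = 351. SS_tot = 2321/6. R^2 = 1 - 351/(2321/6) = 215/2321.

215/2321


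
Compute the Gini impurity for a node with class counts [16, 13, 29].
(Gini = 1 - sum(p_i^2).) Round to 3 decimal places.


Total = 58. Proportions: 16/58, 13/58, 29/58. sum(p_i^2) = 0.3763. Gini = 1 - 0.3763 = 0.6237, which rounds to 0.624.

0.624


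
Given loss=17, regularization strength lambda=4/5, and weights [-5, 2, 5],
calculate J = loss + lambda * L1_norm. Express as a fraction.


L1 norm = sum(|w|) = 12. J = 17 + 4/5 * 12 = 133/5.

133/5


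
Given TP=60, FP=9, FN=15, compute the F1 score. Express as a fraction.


Precision = 60/69 = 20/23. Recall = 60/75 = 4/5. F1 = 2*P*R/(P+R) = 5/6.

5/6


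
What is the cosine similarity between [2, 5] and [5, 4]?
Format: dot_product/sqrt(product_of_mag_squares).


dot = 30. |a|^2 = 29, |b|^2 = 41. cos = 30/sqrt(1189).

30/sqrt(1189)


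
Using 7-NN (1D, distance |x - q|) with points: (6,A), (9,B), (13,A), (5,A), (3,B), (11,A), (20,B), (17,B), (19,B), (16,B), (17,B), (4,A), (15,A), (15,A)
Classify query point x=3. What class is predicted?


Distances: |6-3|=3, |9-3|=6, |13-3|=10, |5-3|=2, |3-3|=0, |11-3|=8, |20-3|=17, |17-3|=14, |19-3|=16, |16-3|=13, |17-3|=14, |4-3|=1, |15-3|=12, |15-3|=12. 7 nearest: (3,B), (4,A), (5,A), (6,A), (9,B), (11,A), (13,A). Counts: {'B': 2, 'A': 5}. Majority class: A.

A


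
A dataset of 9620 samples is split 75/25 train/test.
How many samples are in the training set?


Test set = 9620 * 25% = 2405. Training set = 9620 - 2405 = 7215.

7215


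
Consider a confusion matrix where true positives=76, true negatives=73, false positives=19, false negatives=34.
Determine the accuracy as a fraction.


Accuracy = (TP + TN) / (TP + TN + FP + FN) = (76 + 73) / 202 = 149/202.

149/202


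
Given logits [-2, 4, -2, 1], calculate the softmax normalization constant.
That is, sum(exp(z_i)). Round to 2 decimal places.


Denom = e^-2=0.1353 + e^4=54.5982 + e^-2=0.1353 + e^1=2.7183. Sum = 57.5871, which rounds to 57.59.

57.59


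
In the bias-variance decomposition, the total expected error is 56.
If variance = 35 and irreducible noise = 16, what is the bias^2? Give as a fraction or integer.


Total error = bias^2 + variance + irreducible noise. So bias^2 = 56 - 35 - 16 = 5.

5


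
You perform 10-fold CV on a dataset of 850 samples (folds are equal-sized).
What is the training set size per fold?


Each validation fold has 850/10 = 85 samples. Training set = 850 - 85 = 765.

765


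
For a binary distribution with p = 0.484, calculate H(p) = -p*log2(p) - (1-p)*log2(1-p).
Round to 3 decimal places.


H = -0.484*log2(0.484) - 0.516*log2(0.516) = 0.999.

0.999


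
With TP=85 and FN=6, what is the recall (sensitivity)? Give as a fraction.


Recall = TP / (TP + FN) = 85 / 91 = 85/91.

85/91


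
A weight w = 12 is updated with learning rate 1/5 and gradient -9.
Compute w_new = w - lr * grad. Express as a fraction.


w_new = 12 - 1/5 * -9 = 12 - -9/5 = 69/5.

69/5


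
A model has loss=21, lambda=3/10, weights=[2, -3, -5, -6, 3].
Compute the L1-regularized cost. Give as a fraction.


L1 norm = sum(|w|) = 19. J = 21 + 3/10 * 19 = 267/10.

267/10


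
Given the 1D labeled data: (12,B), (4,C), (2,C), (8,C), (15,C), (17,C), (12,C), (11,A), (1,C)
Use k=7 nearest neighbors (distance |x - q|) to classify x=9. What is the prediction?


Distances: |12-9|=3, |4-9|=5, |2-9|=7, |8-9|=1, |15-9|=6, |17-9|=8, |12-9|=3, |11-9|=2, |1-9|=8. 7 nearest: (8,C), (11,A), (12,B), (12,C), (4,C), (15,C), (2,C). Counts: {'C': 5, 'A': 1, 'B': 1}. Majority class: C.

C


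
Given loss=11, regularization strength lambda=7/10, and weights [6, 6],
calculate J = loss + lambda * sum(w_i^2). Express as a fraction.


L2 sq norm = sum(w^2) = 72. J = 11 + 7/10 * 72 = 307/5.

307/5


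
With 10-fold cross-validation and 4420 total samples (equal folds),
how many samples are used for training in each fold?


Each validation fold has 4420/10 = 442 samples. Training set = 4420 - 442 = 3978.

3978


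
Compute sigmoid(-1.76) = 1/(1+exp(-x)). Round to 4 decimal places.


sigma(-1.76) = 1/(1+e^(1.76)) = 1/(1+5.812437) = 1/6.812437 = 0.1468.

0.1468


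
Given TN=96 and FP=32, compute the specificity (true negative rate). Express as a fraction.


Specificity = TN / (TN + FP) = 96 / 128 = 3/4.

3/4


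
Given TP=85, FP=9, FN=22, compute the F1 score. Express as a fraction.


Precision = 85/94 = 85/94. Recall = 85/107 = 85/107. F1 = 2*P*R/(P+R) = 170/201.

170/201


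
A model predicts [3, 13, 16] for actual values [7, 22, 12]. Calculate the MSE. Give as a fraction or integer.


MSE = (1/3) * ((7-3)^2=16 + (22-13)^2=81 + (12-16)^2=16). Sum = 113. MSE = 113/3.

113/3


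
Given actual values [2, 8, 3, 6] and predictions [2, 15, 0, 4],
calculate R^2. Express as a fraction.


Mean(y) = 19/4. SS_res = 62. SS_tot = 91/4. R^2 = 1 - 62/(91/4) = -157/91.

-157/91


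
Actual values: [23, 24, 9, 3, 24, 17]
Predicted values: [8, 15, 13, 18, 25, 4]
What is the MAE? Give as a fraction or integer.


MAE = (1/6) * (|23-8|=15 + |24-15|=9 + |9-13|=4 + |3-18|=15 + |24-25|=1 + |17-4|=13). Sum = 57. MAE = 19/2.

19/2


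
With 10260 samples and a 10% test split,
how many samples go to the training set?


Test set = 10260 * 10% = 1026. Training set = 10260 - 1026 = 9234.

9234


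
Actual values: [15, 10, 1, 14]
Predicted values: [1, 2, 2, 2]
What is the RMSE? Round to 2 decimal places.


MSE = 101.2500. RMSE = sqrt(101.2500) = 10.06.

10.06


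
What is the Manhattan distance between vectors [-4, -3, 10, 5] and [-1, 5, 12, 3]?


d = sum of absolute differences: |-4--1|=3 + |-3-5|=8 + |10-12|=2 + |5-3|=2 = 15.

15


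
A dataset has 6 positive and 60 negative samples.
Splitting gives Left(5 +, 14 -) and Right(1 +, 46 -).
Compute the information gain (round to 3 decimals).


H(parent) = 0.4395. H(left) = 0.8315, H(right) = 0.1485. Weighted = (19/66)*0.8315 + (47/66)*0.1485 = 0.3451. IG = 0.4395 - 0.3451 = 0.0944, which rounds to 0.094.

0.094


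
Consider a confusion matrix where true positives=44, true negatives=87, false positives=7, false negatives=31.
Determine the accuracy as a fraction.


Accuracy = (TP + TN) / (TP + TN + FP + FN) = (44 + 87) / 169 = 131/169.

131/169


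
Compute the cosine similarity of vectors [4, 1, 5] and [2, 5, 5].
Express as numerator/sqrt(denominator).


dot = 38. |a|^2 = 42, |b|^2 = 54. cos = 38/sqrt(2268).

38/sqrt(2268)


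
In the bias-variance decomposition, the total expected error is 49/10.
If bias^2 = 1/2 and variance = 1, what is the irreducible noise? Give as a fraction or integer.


Total error = bias^2 + variance + irreducible noise. So irreducible noise = 49/10 - 1/2 - 1 = 17/5.

17/5


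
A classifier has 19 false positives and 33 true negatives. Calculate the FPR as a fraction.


FPR = FP / (FP + TN) = 19 / 52 = 19/52.

19/52


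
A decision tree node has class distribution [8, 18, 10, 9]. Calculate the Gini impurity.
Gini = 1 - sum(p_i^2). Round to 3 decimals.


Total = 45. Proportions: 8/45, 18/45, 10/45, 9/45. sum(p_i^2) = 0.2810. Gini = 1 - 0.2810 = 0.7190, which rounds to 0.719.

0.719


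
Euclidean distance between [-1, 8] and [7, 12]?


d = sqrt(sum of squared differences). (-1-7)^2=64, (8-12)^2=16. Sum = 80.

sqrt(80)


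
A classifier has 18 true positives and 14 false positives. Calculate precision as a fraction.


Precision = TP / (TP + FP) = 18 / 32 = 9/16.

9/16


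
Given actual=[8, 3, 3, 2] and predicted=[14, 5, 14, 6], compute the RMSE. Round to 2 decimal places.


MSE = 44.2500. RMSE = sqrt(44.2500) = 6.65.

6.65


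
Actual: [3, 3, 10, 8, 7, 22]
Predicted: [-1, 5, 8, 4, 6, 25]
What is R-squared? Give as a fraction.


Mean(y) = 53/6. SS_res = 50. SS_tot = 1481/6. R^2 = 1 - 50/(1481/6) = 1181/1481.

1181/1481


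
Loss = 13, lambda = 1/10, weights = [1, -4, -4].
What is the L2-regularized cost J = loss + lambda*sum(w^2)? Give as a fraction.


L2 sq norm = sum(w^2) = 33. J = 13 + 1/10 * 33 = 163/10.

163/10


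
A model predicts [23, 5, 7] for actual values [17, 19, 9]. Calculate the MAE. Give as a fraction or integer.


MAE = (1/3) * (|17-23|=6 + |19-5|=14 + |9-7|=2). Sum = 22. MAE = 22/3.

22/3


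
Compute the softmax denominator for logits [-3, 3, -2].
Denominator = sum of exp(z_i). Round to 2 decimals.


Denom = e^-3=0.0498 + e^3=20.0855 + e^-2=0.1353. Sum = 20.2706, which rounds to 20.27.

20.27


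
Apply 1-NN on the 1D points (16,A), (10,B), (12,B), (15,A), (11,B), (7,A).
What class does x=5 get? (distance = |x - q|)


Distances: |16-5|=11, |10-5|=5, |12-5|=7, |15-5|=10, |11-5|=6, |7-5|=2. 1 nearest: (7,A). Counts: {'A': 1}. Majority class: A.

A


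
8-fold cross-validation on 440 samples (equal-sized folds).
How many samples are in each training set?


Each validation fold has 440/8 = 55 samples. Training set = 440 - 55 = 385.

385


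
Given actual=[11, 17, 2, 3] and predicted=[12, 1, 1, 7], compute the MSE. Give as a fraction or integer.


MSE = (1/4) * ((11-12)^2=1 + (17-1)^2=256 + (2-1)^2=1 + (3-7)^2=16). Sum = 274. MSE = 137/2.

137/2


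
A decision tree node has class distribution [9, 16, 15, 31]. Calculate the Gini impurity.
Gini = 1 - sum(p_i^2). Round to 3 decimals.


Total = 71. Proportions: 9/71, 16/71, 15/71, 31/71. sum(p_i^2) = 0.3021. Gini = 1 - 0.3021 = 0.6979, which rounds to 0.698.

0.698


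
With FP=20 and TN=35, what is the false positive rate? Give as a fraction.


FPR = FP / (FP + TN) = 20 / 55 = 4/11.

4/11


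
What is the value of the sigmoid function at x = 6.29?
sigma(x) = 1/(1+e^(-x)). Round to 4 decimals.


sigma(6.29) = 1/(1+e^(-6.29)) = 1/(1+0.001855) = 1/1.001855 = 0.9981.

0.9981


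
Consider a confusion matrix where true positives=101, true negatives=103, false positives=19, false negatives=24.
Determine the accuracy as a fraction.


Accuracy = (TP + TN) / (TP + TN + FP + FN) = (101 + 103) / 247 = 204/247.

204/247


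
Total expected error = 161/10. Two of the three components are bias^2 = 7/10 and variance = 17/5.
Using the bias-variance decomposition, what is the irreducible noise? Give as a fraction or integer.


Total error = bias^2 + variance + irreducible noise. So irreducible noise = 161/10 - 7/10 - 17/5 = 12.

12


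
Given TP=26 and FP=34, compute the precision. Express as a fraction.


Precision = TP / (TP + FP) = 26 / 60 = 13/30.

13/30


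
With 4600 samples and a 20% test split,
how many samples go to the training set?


Test set = 4600 * 20% = 920. Training set = 4600 - 920 = 3680.

3680


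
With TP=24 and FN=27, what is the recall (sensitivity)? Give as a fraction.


Recall = TP / (TP + FN) = 24 / 51 = 8/17.

8/17


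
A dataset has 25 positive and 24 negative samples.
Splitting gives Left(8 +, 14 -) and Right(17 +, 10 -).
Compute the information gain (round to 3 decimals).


H(parent) = 0.9997. H(left) = 0.9457, H(right) = 0.9510. Weighted = (22/49)*0.9457 + (27/49)*0.9510 = 0.9486. IG = 0.9997 - 0.9486 = 0.0511, which rounds to 0.051.

0.051


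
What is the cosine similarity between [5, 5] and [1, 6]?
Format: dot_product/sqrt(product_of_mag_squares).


dot = 35. |a|^2 = 50, |b|^2 = 37. cos = 35/sqrt(1850).

35/sqrt(1850)


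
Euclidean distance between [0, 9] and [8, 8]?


d = sqrt(sum of squared differences). (0-8)^2=64, (9-8)^2=1. Sum = 65.

sqrt(65)


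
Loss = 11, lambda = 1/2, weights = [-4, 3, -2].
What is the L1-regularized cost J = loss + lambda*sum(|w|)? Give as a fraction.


L1 norm = sum(|w|) = 9. J = 11 + 1/2 * 9 = 31/2.

31/2


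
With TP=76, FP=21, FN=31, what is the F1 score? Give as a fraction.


Precision = 76/97 = 76/97. Recall = 76/107 = 76/107. F1 = 2*P*R/(P+R) = 38/51.

38/51


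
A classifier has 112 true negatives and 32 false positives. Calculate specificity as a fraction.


Specificity = TN / (TN + FP) = 112 / 144 = 7/9.

7/9


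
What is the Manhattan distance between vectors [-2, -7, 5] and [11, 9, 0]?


d = sum of absolute differences: |-2-11|=13 + |-7-9|=16 + |5-0|=5 = 34.

34


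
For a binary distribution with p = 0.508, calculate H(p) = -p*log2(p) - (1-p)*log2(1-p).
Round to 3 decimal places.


H = -0.508*log2(0.508) - 0.492*log2(0.492) = 1.000.

1.000


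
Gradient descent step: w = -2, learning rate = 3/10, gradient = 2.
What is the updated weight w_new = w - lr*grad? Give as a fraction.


w_new = -2 - 3/10 * 2 = -2 - 3/5 = -13/5.

-13/5


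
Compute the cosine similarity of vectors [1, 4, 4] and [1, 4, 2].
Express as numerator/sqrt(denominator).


dot = 25. |a|^2 = 33, |b|^2 = 21. cos = 25/sqrt(693).

25/sqrt(693)


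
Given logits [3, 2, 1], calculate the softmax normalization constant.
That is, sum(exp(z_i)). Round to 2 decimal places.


Denom = e^3=20.0855 + e^2=7.3891 + e^1=2.7183. Sum = 30.1929, which rounds to 30.19.

30.19


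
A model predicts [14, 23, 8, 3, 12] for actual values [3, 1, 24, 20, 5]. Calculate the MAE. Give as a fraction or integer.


MAE = (1/5) * (|3-14|=11 + |1-23|=22 + |24-8|=16 + |20-3|=17 + |5-12|=7). Sum = 73. MAE = 73/5.

73/5


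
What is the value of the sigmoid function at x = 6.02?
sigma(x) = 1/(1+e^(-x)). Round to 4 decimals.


sigma(6.02) = 1/(1+e^(-6.02)) = 1/(1+0.002430) = 1/1.002430 = 0.9976.

0.9976


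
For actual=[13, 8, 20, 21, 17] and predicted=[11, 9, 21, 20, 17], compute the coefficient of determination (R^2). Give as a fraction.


Mean(y) = 79/5. SS_res = 7. SS_tot = 574/5. R^2 = 1 - 7/(574/5) = 77/82.

77/82


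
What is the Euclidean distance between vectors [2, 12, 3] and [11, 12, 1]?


d = sqrt(sum of squared differences). (2-11)^2=81, (12-12)^2=0, (3-1)^2=4. Sum = 85.

sqrt(85)


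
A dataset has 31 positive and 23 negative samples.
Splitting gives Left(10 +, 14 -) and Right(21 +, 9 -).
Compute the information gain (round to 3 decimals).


H(parent) = 0.9841. H(left) = 0.9799, H(right) = 0.8813. Weighted = (24/54)*0.9799 + (30/54)*0.8813 = 0.9251. IG = 0.9841 - 0.9251 = 0.0590, which rounds to 0.059.

0.059


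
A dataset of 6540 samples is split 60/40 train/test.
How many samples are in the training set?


Test set = 6540 * 40% = 2616. Training set = 6540 - 2616 = 3924.

3924


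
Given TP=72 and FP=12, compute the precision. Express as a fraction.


Precision = TP / (TP + FP) = 72 / 84 = 6/7.

6/7


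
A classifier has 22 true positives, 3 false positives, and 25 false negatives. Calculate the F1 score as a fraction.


Precision = 22/25 = 22/25. Recall = 22/47 = 22/47. F1 = 2*P*R/(P+R) = 11/18.

11/18


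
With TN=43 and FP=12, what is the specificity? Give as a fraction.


Specificity = TN / (TN + FP) = 43 / 55 = 43/55.

43/55


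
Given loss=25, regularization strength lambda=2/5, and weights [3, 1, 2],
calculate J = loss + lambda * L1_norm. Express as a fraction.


L1 norm = sum(|w|) = 6. J = 25 + 2/5 * 6 = 137/5.

137/5


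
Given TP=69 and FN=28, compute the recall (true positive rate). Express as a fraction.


Recall = TP / (TP + FN) = 69 / 97 = 69/97.

69/97


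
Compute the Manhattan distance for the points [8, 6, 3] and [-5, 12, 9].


d = sum of absolute differences: |8--5|=13 + |6-12|=6 + |3-9|=6 = 25.

25


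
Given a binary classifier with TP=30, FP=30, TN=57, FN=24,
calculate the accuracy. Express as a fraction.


Accuracy = (TP + TN) / (TP + TN + FP + FN) = (30 + 57) / 141 = 29/47.

29/47


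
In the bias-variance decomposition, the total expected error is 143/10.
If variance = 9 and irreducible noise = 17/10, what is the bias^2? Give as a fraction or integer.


Total error = bias^2 + variance + irreducible noise. So bias^2 = 143/10 - 9 - 17/10 = 18/5.

18/5


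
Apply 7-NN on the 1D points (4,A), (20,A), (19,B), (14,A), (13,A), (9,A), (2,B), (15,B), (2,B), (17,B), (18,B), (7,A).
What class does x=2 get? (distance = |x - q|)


Distances: |4-2|=2, |20-2|=18, |19-2|=17, |14-2|=12, |13-2|=11, |9-2|=7, |2-2|=0, |15-2|=13, |2-2|=0, |17-2|=15, |18-2|=16, |7-2|=5. 7 nearest: (2,B), (2,B), (4,A), (7,A), (9,A), (13,A), (14,A). Counts: {'B': 2, 'A': 5}. Majority class: A.

A


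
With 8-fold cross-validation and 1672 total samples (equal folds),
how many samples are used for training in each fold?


Each validation fold has 1672/8 = 209 samples. Training set = 1672 - 209 = 1463.

1463


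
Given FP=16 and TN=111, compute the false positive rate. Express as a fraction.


FPR = FP / (FP + TN) = 16 / 127 = 16/127.

16/127


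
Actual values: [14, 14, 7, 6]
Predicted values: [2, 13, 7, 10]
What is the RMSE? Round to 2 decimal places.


MSE = 40.2500. RMSE = sqrt(40.2500) = 6.34.

6.34


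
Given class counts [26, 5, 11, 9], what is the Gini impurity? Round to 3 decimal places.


Total = 51. Proportions: 26/51, 5/51, 11/51, 9/51. sum(p_i^2) = 0.3472. Gini = 1 - 0.3472 = 0.6528, which rounds to 0.653.

0.653


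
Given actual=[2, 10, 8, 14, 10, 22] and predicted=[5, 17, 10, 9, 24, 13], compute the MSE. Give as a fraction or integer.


MSE = (1/6) * ((2-5)^2=9 + (10-17)^2=49 + (8-10)^2=4 + (14-9)^2=25 + (10-24)^2=196 + (22-13)^2=81). Sum = 364. MSE = 182/3.

182/3


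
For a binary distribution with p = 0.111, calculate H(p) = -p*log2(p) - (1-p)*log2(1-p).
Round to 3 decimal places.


H = -0.111*log2(0.111) - 0.889*log2(0.889) = 0.503.

0.503


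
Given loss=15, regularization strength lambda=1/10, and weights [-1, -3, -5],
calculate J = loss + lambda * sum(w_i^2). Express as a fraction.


L2 sq norm = sum(w^2) = 35. J = 15 + 1/10 * 35 = 37/2.

37/2


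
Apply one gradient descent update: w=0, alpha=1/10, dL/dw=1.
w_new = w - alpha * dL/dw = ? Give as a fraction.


w_new = 0 - 1/10 * 1 = 0 - 1/10 = -1/10.

-1/10


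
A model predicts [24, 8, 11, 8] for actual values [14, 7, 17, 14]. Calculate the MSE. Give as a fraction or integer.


MSE = (1/4) * ((14-24)^2=100 + (7-8)^2=1 + (17-11)^2=36 + (14-8)^2=36). Sum = 173. MSE = 173/4.

173/4


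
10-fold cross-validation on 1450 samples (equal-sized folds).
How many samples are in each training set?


Each validation fold has 1450/10 = 145 samples. Training set = 1450 - 145 = 1305.

1305


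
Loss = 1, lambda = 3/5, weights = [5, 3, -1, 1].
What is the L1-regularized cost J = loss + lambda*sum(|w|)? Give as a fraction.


L1 norm = sum(|w|) = 10. J = 1 + 3/5 * 10 = 7.

7


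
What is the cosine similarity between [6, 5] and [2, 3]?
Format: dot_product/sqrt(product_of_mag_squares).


dot = 27. |a|^2 = 61, |b|^2 = 13. cos = 27/sqrt(793).

27/sqrt(793)


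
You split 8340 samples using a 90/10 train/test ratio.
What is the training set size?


Test set = 8340 * 10% = 834. Training set = 8340 - 834 = 7506.

7506


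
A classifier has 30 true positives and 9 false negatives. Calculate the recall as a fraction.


Recall = TP / (TP + FN) = 30 / 39 = 10/13.

10/13


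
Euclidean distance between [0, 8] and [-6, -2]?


d = sqrt(sum of squared differences). (0--6)^2=36, (8--2)^2=100. Sum = 136.

sqrt(136)


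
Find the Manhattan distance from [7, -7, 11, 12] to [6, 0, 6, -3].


d = sum of absolute differences: |7-6|=1 + |-7-0|=7 + |11-6|=5 + |12--3|=15 = 28.

28


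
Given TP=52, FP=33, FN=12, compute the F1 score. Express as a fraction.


Precision = 52/85 = 52/85. Recall = 52/64 = 13/16. F1 = 2*P*R/(P+R) = 104/149.

104/149


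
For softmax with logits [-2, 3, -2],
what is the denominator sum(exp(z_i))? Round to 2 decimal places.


Denom = e^-2=0.1353 + e^3=20.0855 + e^-2=0.1353. Sum = 20.3561, which rounds to 20.36.

20.36


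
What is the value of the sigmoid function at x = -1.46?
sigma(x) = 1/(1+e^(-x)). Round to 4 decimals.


sigma(-1.46) = 1/(1+e^(1.46)) = 1/(1+4.305960) = 1/5.305960 = 0.1885.

0.1885


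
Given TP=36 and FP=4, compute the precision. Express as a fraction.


Precision = TP / (TP + FP) = 36 / 40 = 9/10.

9/10


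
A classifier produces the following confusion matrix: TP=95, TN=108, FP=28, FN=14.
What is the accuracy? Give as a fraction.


Accuracy = (TP + TN) / (TP + TN + FP + FN) = (95 + 108) / 245 = 29/35.

29/35


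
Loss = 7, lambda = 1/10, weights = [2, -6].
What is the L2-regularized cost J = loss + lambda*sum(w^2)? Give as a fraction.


L2 sq norm = sum(w^2) = 40. J = 7 + 1/10 * 40 = 11.

11


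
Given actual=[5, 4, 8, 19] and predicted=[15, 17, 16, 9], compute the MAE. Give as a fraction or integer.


MAE = (1/4) * (|5-15|=10 + |4-17|=13 + |8-16|=8 + |19-9|=10). Sum = 41. MAE = 41/4.

41/4


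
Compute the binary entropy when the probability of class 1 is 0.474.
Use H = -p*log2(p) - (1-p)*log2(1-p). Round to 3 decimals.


H = -0.474*log2(0.474) - 0.526*log2(0.526) = 0.998.

0.998


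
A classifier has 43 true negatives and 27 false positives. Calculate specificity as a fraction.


Specificity = TN / (TN + FP) = 43 / 70 = 43/70.

43/70


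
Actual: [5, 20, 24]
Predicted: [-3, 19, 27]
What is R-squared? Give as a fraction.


Mean(y) = 49/3. SS_res = 74. SS_tot = 602/3. R^2 = 1 - 74/(602/3) = 190/301.

190/301


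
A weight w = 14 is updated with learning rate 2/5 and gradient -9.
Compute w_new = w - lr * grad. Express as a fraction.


w_new = 14 - 2/5 * -9 = 14 - -18/5 = 88/5.

88/5


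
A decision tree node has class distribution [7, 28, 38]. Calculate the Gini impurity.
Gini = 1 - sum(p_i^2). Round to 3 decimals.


Total = 73. Proportions: 7/73, 28/73, 38/73. sum(p_i^2) = 0.4273. Gini = 1 - 0.4273 = 0.5727, which rounds to 0.573.

0.573


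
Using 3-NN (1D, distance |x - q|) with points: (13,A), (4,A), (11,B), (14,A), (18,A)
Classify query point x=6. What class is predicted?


Distances: |13-6|=7, |4-6|=2, |11-6|=5, |14-6|=8, |18-6|=12. 3 nearest: (4,A), (11,B), (13,A). Counts: {'A': 2, 'B': 1}. Majority class: A.

A


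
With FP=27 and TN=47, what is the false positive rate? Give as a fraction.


FPR = FP / (FP + TN) = 27 / 74 = 27/74.

27/74


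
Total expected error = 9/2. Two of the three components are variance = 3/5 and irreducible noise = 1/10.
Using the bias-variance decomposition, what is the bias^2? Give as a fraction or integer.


Total error = bias^2 + variance + irreducible noise. So bias^2 = 9/2 - 3/5 - 1/10 = 19/5.

19/5


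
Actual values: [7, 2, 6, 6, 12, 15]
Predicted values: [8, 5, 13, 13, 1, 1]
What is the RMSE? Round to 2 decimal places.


MSE = 70.8333. RMSE = sqrt(70.8333) = 8.42.

8.42


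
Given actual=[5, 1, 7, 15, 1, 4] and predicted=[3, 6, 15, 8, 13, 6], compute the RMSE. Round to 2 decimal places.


MSE = 48.3333. RMSE = sqrt(48.3333) = 6.95.

6.95


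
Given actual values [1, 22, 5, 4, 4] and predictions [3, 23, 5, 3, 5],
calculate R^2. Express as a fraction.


Mean(y) = 36/5. SS_res = 7. SS_tot = 1414/5. R^2 = 1 - 7/(1414/5) = 197/202.

197/202


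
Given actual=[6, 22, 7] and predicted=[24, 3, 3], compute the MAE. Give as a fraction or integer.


MAE = (1/3) * (|6-24|=18 + |22-3|=19 + |7-3|=4). Sum = 41. MAE = 41/3.

41/3


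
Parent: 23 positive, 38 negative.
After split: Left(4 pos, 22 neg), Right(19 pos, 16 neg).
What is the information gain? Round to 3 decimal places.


H(parent) = 0.9559. H(left) = 0.6194, H(right) = 0.9947. Weighted = (26/61)*0.6194 + (35/61)*0.9947 = 0.8347. IG = 0.9559 - 0.8347 = 0.1212, which rounds to 0.121.

0.121


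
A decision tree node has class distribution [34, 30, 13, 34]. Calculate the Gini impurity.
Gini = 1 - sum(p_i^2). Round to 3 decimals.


Total = 111. Proportions: 34/111, 30/111, 13/111, 34/111. sum(p_i^2) = 0.2744. Gini = 1 - 0.2744 = 0.7256, which rounds to 0.726.

0.726


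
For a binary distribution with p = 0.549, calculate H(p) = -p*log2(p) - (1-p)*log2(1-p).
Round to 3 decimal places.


H = -0.549*log2(0.549) - 0.451*log2(0.451) = 0.993.

0.993


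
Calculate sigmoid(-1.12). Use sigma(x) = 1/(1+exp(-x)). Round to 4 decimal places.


sigma(-1.12) = 1/(1+e^(1.12)) = 1/(1+3.064854) = 1/4.064854 = 0.2460.

0.2460


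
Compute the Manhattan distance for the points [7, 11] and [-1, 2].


d = sum of absolute differences: |7--1|=8 + |11-2|=9 = 17.

17


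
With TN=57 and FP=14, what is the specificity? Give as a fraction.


Specificity = TN / (TN + FP) = 57 / 71 = 57/71.

57/71


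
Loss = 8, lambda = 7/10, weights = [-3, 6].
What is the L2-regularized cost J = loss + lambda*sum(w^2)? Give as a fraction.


L2 sq norm = sum(w^2) = 45. J = 8 + 7/10 * 45 = 79/2.

79/2


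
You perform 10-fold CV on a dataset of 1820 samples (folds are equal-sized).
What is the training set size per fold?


Each validation fold has 1820/10 = 182 samples. Training set = 1820 - 182 = 1638.

1638


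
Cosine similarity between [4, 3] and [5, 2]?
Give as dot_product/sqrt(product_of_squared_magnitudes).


dot = 26. |a|^2 = 25, |b|^2 = 29. cos = 26/sqrt(725).

26/sqrt(725)


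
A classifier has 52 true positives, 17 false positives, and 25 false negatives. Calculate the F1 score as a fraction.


Precision = 52/69 = 52/69. Recall = 52/77 = 52/77. F1 = 2*P*R/(P+R) = 52/73.

52/73


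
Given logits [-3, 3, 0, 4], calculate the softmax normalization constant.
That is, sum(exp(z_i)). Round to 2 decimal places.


Denom = e^-3=0.0498 + e^3=20.0855 + e^0=1.0000 + e^4=54.5982. Sum = 75.7335, which rounds to 75.73.

75.73


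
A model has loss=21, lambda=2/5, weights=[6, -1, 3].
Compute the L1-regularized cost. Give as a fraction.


L1 norm = sum(|w|) = 10. J = 21 + 2/5 * 10 = 25.

25


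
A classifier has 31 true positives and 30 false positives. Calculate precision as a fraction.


Precision = TP / (TP + FP) = 31 / 61 = 31/61.

31/61


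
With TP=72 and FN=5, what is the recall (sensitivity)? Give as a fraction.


Recall = TP / (TP + FN) = 72 / 77 = 72/77.

72/77


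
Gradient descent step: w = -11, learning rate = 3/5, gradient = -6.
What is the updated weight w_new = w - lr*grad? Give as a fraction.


w_new = -11 - 3/5 * -6 = -11 - -18/5 = -37/5.

-37/5


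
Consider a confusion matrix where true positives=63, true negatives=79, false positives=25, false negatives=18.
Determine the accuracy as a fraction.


Accuracy = (TP + TN) / (TP + TN + FP + FN) = (63 + 79) / 185 = 142/185.

142/185


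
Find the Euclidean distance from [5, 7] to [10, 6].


d = sqrt(sum of squared differences). (5-10)^2=25, (7-6)^2=1. Sum = 26.

sqrt(26)


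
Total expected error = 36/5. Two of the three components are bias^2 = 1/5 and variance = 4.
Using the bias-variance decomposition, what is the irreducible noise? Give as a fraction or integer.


Total error = bias^2 + variance + irreducible noise. So irreducible noise = 36/5 - 1/5 - 4 = 3.

3


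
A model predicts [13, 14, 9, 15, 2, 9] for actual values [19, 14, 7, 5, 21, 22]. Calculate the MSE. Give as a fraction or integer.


MSE = (1/6) * ((19-13)^2=36 + (14-14)^2=0 + (7-9)^2=4 + (5-15)^2=100 + (21-2)^2=361 + (22-9)^2=169). Sum = 670. MSE = 335/3.

335/3


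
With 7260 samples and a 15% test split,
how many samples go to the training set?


Test set = 7260 * 15% = 1089. Training set = 7260 - 1089 = 6171.

6171


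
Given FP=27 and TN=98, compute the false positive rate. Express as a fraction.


FPR = FP / (FP + TN) = 27 / 125 = 27/125.

27/125


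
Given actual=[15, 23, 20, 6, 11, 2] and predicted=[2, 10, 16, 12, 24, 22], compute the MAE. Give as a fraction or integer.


MAE = (1/6) * (|15-2|=13 + |23-10|=13 + |20-16|=4 + |6-12|=6 + |11-24|=13 + |2-22|=20). Sum = 69. MAE = 23/2.

23/2


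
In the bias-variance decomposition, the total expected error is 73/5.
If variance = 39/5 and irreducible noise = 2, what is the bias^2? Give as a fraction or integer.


Total error = bias^2 + variance + irreducible noise. So bias^2 = 73/5 - 39/5 - 2 = 24/5.

24/5


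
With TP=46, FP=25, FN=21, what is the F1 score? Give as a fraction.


Precision = 46/71 = 46/71. Recall = 46/67 = 46/67. F1 = 2*P*R/(P+R) = 2/3.

2/3


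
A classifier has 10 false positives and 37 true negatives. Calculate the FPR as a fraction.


FPR = FP / (FP + TN) = 10 / 47 = 10/47.

10/47


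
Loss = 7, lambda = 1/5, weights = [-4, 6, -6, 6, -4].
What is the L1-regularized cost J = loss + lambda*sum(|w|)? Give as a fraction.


L1 norm = sum(|w|) = 26. J = 7 + 1/5 * 26 = 61/5.

61/5


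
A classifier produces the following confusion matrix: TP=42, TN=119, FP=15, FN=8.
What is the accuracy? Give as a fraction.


Accuracy = (TP + TN) / (TP + TN + FP + FN) = (42 + 119) / 184 = 7/8.

7/8


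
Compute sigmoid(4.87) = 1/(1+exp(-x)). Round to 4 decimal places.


sigma(4.87) = 1/(1+e^(-4.87)) = 1/(1+0.007673) = 1/1.007673 = 0.9924.

0.9924


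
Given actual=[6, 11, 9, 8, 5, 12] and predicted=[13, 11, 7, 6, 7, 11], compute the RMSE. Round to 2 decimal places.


MSE = 10.3333. RMSE = sqrt(10.3333) = 3.21.

3.21


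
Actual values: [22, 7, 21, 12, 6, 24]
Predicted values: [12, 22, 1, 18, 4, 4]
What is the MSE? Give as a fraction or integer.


MSE = (1/6) * ((22-12)^2=100 + (7-22)^2=225 + (21-1)^2=400 + (12-18)^2=36 + (6-4)^2=4 + (24-4)^2=400). Sum = 1165. MSE = 1165/6.

1165/6


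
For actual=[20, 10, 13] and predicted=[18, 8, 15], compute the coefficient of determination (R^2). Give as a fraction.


Mean(y) = 43/3. SS_res = 12. SS_tot = 158/3. R^2 = 1 - 12/(158/3) = 61/79.

61/79


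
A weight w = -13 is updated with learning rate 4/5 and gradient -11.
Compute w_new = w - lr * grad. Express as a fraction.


w_new = -13 - 4/5 * -11 = -13 - -44/5 = -21/5.

-21/5


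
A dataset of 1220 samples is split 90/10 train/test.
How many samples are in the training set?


Test set = 1220 * 10% = 122. Training set = 1220 - 122 = 1098.

1098


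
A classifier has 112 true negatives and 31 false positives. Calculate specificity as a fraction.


Specificity = TN / (TN + FP) = 112 / 143 = 112/143.

112/143


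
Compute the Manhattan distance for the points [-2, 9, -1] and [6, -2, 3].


d = sum of absolute differences: |-2-6|=8 + |9--2|=11 + |-1-3|=4 = 23.

23


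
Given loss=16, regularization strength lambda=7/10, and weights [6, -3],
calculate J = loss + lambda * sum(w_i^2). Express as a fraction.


L2 sq norm = sum(w^2) = 45. J = 16 + 7/10 * 45 = 95/2.

95/2


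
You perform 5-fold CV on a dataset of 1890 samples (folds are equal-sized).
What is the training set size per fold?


Each validation fold has 1890/5 = 378 samples. Training set = 1890 - 378 = 1512.

1512


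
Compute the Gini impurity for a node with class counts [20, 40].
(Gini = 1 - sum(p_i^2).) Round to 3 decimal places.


Total = 60. Proportions: 20/60, 40/60. sum(p_i^2) = 0.5556. Gini = 1 - 0.5556 = 0.4444, which rounds to 0.444.

0.444


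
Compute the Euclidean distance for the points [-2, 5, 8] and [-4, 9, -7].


d = sqrt(sum of squared differences). (-2--4)^2=4, (5-9)^2=16, (8--7)^2=225. Sum = 245.

sqrt(245)


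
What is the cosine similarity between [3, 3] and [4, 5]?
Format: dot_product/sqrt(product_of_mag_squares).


dot = 27. |a|^2 = 18, |b|^2 = 41. cos = 27/sqrt(738).

27/sqrt(738)


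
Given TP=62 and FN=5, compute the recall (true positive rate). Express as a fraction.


Recall = TP / (TP + FN) = 62 / 67 = 62/67.

62/67


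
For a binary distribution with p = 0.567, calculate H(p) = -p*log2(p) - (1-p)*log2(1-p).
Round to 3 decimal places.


H = -0.567*log2(0.567) - 0.433*log2(0.433) = 0.987.

0.987


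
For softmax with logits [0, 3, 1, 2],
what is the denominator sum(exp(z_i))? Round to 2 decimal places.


Denom = e^0=1.0000 + e^3=20.0855 + e^1=2.7183 + e^2=7.3891. Sum = 31.1929, which rounds to 31.19.

31.19


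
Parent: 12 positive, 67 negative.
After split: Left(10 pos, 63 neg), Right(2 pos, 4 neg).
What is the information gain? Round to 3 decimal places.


H(parent) = 0.6146. H(left) = 0.5763, H(right) = 0.9183. Weighted = (73/79)*0.5763 + (6/79)*0.9183 = 0.6023. IG = 0.6146 - 0.6023 = 0.0123, which rounds to 0.012.

0.012


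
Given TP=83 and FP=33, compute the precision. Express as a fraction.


Precision = TP / (TP + FP) = 83 / 116 = 83/116.

83/116


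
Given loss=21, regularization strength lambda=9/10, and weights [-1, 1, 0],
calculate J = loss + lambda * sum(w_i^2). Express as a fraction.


L2 sq norm = sum(w^2) = 2. J = 21 + 9/10 * 2 = 114/5.

114/5


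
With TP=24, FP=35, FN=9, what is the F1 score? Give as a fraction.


Precision = 24/59 = 24/59. Recall = 24/33 = 8/11. F1 = 2*P*R/(P+R) = 12/23.

12/23


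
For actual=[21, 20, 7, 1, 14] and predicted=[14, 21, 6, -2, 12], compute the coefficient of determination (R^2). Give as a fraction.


Mean(y) = 63/5. SS_res = 64. SS_tot = 1466/5. R^2 = 1 - 64/(1466/5) = 573/733.

573/733


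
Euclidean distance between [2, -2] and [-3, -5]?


d = sqrt(sum of squared differences). (2--3)^2=25, (-2--5)^2=9. Sum = 34.

sqrt(34)


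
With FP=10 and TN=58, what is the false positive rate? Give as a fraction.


FPR = FP / (FP + TN) = 10 / 68 = 5/34.

5/34


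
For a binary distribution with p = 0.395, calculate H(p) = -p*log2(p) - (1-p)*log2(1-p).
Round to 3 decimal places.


H = -0.395*log2(0.395) - 0.605*log2(0.605) = 0.968.

0.968


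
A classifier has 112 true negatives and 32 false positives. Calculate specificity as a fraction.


Specificity = TN / (TN + FP) = 112 / 144 = 7/9.

7/9


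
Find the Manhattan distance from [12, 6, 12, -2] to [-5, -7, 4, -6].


d = sum of absolute differences: |12--5|=17 + |6--7|=13 + |12-4|=8 + |-2--6|=4 = 42.

42


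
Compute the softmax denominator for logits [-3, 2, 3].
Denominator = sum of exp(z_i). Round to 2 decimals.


Denom = e^-3=0.0498 + e^2=7.3891 + e^3=20.0855. Sum = 27.5244, which rounds to 27.52.

27.52


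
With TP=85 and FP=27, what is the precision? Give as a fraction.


Precision = TP / (TP + FP) = 85 / 112 = 85/112.

85/112


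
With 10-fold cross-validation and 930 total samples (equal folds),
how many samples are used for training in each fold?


Each validation fold has 930/10 = 93 samples. Training set = 930 - 93 = 837.

837


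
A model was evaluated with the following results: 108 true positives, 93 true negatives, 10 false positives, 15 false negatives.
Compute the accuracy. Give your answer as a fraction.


Accuracy = (TP + TN) / (TP + TN + FP + FN) = (108 + 93) / 226 = 201/226.

201/226


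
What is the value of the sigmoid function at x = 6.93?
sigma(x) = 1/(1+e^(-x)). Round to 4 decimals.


sigma(6.93) = 1/(1+e^(-6.93)) = 1/(1+0.000978) = 1/1.000978 = 0.9990.

0.9990


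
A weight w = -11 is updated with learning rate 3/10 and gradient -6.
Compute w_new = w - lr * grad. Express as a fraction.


w_new = -11 - 3/10 * -6 = -11 - -9/5 = -46/5.

-46/5


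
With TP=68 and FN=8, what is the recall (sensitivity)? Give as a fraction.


Recall = TP / (TP + FN) = 68 / 76 = 17/19.

17/19


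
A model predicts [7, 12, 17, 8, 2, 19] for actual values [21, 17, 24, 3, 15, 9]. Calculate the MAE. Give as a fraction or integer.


MAE = (1/6) * (|21-7|=14 + |17-12|=5 + |24-17|=7 + |3-8|=5 + |15-2|=13 + |9-19|=10). Sum = 54. MAE = 9.

9


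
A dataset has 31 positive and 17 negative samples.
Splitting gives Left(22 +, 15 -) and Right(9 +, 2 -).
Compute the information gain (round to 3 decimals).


H(parent) = 0.9377. H(left) = 0.9740, H(right) = 0.6840. Weighted = (37/48)*0.9740 + (11/48)*0.6840 = 0.9075. IG = 0.9377 - 0.9075 = 0.0302, which rounds to 0.030.

0.030


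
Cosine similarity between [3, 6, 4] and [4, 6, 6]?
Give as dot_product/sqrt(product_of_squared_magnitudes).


dot = 72. |a|^2 = 61, |b|^2 = 88. cos = 72/sqrt(5368).

72/sqrt(5368)


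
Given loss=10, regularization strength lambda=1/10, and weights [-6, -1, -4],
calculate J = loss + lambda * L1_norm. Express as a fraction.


L1 norm = sum(|w|) = 11. J = 10 + 1/10 * 11 = 111/10.

111/10


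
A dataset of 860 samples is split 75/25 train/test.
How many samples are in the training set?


Test set = 860 * 25% = 215. Training set = 860 - 215 = 645.

645


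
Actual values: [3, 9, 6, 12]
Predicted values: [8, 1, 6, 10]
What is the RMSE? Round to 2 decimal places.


MSE = 23.2500. RMSE = sqrt(23.2500) = 4.82.

4.82


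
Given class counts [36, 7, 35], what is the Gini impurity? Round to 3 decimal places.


Total = 78. Proportions: 36/78, 7/78, 35/78. sum(p_i^2) = 0.4224. Gini = 1 - 0.4224 = 0.5776, which rounds to 0.578.

0.578


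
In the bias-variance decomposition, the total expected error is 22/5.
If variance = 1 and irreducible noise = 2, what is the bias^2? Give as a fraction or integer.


Total error = bias^2 + variance + irreducible noise. So bias^2 = 22/5 - 1 - 2 = 7/5.

7/5


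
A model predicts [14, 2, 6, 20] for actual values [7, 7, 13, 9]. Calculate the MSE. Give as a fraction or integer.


MSE = (1/4) * ((7-14)^2=49 + (7-2)^2=25 + (13-6)^2=49 + (9-20)^2=121). Sum = 244. MSE = 61.

61


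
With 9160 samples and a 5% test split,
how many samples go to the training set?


Test set = 9160 * 5% = 458. Training set = 9160 - 458 = 8702.

8702


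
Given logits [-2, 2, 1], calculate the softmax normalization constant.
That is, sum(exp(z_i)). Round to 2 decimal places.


Denom = e^-2=0.1353 + e^2=7.3891 + e^1=2.7183. Sum = 10.2427, which rounds to 10.24.

10.24


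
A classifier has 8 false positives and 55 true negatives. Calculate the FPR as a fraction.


FPR = FP / (FP + TN) = 8 / 63 = 8/63.

8/63


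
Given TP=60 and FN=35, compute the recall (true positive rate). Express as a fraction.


Recall = TP / (TP + FN) = 60 / 95 = 12/19.

12/19


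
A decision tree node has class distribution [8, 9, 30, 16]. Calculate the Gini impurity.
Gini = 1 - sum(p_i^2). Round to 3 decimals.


Total = 63. Proportions: 8/63, 9/63, 30/63, 16/63. sum(p_i^2) = 0.3278. Gini = 1 - 0.3278 = 0.6722, which rounds to 0.672.

0.672


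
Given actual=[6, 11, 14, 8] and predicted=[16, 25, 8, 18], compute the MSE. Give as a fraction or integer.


MSE = (1/4) * ((6-16)^2=100 + (11-25)^2=196 + (14-8)^2=36 + (8-18)^2=100). Sum = 432. MSE = 108.

108
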